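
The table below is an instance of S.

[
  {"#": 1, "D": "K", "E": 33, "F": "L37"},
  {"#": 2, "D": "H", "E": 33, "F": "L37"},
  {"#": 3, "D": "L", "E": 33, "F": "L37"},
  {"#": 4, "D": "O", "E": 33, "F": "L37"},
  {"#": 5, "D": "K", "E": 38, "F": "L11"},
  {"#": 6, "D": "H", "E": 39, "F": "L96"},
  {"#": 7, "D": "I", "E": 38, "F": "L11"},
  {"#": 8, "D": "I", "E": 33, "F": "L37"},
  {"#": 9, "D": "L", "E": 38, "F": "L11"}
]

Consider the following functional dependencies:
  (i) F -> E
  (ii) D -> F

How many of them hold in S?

(i) F -> E: every LHS value maps to a single RHS value — holds.
(ii) D -> F: D=K: rows 1, 5 → F takes values {L37, L11} — violation; D=H: rows 2, 6 → F takes values {L37, L96} — violation; D=L: rows 3, 9 → F takes values {L37, L11} — violation; D=I: rows 7, 8 → F takes values {L11, L37} — violation — fails.
1 of the 2 dependencies holds.

1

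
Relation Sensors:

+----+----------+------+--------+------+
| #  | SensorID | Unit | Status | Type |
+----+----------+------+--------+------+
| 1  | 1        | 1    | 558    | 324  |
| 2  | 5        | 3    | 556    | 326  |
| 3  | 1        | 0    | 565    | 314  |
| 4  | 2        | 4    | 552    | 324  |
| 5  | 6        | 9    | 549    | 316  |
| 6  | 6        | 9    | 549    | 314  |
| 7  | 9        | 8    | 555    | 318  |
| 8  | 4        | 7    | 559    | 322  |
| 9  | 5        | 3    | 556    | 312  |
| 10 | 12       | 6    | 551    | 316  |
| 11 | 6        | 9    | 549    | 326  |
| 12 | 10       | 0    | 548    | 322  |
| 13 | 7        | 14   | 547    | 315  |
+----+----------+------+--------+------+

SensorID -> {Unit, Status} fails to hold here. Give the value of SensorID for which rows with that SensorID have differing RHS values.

SensorID=1: rows 1, 3 → {Unit,Status} takes values {(1, 558), (0, 565)} — violation
SensorID=5: rows 2, 9 → {Unit,Status} = (3, 556), (3, 556) ✓
SensorID=2: row 4 → {Unit,Status} = (4, 552) ✓
SensorID=6: rows 5, 6, 11 → {Unit,Status} = (9, 549), (9, 549), (9, 549) ✓
SensorID=9: row 7 → {Unit,Status} = (8, 555) ✓
SensorID=4: row 8 → {Unit,Status} = (7, 559) ✓
SensorID=12: row 10 → {Unit,Status} = (6, 551) ✓
SensorID=10: row 12 → {Unit,Status} = (0, 548) ✓
SensorID=7: row 13 → {Unit,Status} = (14, 547) ✓
The only SensorID value with inconsistent RHS is SensorID=1.

1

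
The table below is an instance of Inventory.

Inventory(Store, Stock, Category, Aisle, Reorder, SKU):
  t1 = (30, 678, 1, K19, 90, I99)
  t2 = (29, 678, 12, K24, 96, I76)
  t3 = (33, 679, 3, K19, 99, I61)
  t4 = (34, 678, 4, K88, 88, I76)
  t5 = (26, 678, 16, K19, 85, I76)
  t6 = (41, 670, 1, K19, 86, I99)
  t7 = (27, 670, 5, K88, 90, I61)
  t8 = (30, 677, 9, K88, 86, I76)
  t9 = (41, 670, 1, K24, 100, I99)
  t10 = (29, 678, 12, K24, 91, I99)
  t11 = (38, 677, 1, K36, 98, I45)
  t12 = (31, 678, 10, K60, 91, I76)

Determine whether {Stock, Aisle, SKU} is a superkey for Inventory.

Yes

All 12 rows have distinct {Stock, Aisle, SKU} values, so {Stock, Aisle, SKU} → (all attributes) holds and {Stock, Aisle, SKU} is a superkey.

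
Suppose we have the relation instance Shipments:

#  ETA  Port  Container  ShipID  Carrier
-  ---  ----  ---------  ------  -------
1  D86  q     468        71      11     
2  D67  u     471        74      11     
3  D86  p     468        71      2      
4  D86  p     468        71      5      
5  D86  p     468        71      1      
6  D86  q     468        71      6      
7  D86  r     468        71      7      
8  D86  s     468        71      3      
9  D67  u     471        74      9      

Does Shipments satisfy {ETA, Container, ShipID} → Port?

No

(ETA=D86, Container=468, ShipID=71): rows 1, 3, 4, 5, 6, 7, 8 → Port takes values {q, p, r, s} — violation
(ETA=D67, Container=471, ShipID=74): rows 2, 9 → Port = u, u ✓
Two rows agree on {ETA, Container, ShipID} but differ on Port, so {ETA, Container, ShipID} → Port does not hold.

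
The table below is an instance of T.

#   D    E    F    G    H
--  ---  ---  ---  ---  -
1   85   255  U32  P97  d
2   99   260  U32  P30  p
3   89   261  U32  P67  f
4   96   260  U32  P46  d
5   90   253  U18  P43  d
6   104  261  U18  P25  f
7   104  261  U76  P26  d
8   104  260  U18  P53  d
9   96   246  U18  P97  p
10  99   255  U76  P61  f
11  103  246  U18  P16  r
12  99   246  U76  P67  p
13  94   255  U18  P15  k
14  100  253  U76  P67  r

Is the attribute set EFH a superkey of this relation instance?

All 14 rows have distinct EFH values, so EFH → (all attributes) holds and EFH is a superkey.

Yes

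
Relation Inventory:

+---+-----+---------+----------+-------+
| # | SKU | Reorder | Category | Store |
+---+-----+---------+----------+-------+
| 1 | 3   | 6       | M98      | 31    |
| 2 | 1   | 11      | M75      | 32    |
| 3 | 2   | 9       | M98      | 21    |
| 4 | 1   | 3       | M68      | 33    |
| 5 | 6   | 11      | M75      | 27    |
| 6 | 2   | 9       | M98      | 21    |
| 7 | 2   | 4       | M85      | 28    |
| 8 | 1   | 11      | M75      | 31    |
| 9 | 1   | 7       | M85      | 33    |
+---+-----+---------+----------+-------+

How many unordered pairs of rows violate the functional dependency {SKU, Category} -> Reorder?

0

(SKU=1, Category=M75): all 2 rows agree on Reorder — 0 pairs.
(SKU=2, Category=M98): all 2 rows agree on Reorder — 0 pairs.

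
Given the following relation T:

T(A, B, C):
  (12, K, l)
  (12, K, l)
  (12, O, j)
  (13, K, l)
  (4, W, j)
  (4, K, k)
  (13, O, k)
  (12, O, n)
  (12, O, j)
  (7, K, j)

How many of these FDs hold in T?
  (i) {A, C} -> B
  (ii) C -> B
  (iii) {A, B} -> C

(i) {A, C} -> B: every LHS value maps to a single RHS value — holds.
(ii) C -> B: C=j: 4 rows → B takes values {O, W, K} — violation; C=k: 2 rows → B takes values {K, O} — violation — fails.
(iii) {A, B} -> C: (A=12, B=O): 3 rows → C takes values {j, n} — violation — fails.
1 of the 3 dependencies holds.

1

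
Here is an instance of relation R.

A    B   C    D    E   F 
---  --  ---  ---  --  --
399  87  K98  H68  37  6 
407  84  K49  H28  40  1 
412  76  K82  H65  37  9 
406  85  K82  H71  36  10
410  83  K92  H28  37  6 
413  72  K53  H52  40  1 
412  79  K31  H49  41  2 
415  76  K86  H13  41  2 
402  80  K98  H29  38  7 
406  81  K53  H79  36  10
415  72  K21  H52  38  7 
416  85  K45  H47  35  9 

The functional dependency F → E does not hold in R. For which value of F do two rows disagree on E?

F=6: 2 rows → E = 37, 37 ✓
F=1: 2 rows → E = 40, 40 ✓
F=9: 2 rows → E takes values {37, 35} — violation
F=10: 2 rows → E = 36, 36 ✓
F=2: 2 rows → E = 41, 41 ✓
F=7: 2 rows → E = 38, 38 ✓
The only F value with inconsistent E is F=9.

9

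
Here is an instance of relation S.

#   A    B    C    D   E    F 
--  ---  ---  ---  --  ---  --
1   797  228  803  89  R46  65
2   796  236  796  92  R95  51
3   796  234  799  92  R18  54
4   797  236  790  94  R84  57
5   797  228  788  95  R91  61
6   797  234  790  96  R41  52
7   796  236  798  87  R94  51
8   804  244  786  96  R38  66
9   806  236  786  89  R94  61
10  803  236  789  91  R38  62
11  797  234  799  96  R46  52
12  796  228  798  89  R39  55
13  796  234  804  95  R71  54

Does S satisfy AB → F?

(A=797, B=228): rows 1, 5 → F takes values {65, 61} — violation
(A=796, B=236): rows 2, 7 → F = 51, 51 ✓
(A=796, B=234): rows 3, 13 → F = 54, 54 ✓
(A=797, B=236): row 4 → F = 57 ✓
(A=797, B=234): rows 6, 11 → F = 52, 52 ✓
(A=804, B=244): row 8 → F = 66 ✓
(A=806, B=236): row 9 → F = 61 ✓
(A=803, B=236): row 10 → F = 62 ✓
(A=796, B=228): row 12 → F = 55 ✓
Two rows agree on AB but differ on F, so AB → F does not hold.

No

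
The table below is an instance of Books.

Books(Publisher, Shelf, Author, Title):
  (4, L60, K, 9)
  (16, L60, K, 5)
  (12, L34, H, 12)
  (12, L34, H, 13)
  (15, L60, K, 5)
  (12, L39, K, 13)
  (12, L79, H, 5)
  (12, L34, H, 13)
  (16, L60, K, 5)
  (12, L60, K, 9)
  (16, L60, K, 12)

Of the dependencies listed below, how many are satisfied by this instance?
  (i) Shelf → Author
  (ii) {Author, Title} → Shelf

2

(i) Shelf → Author: every LHS value maps to a single RHS value — holds.
(ii) {Author, Title} → Shelf: every LHS value maps to a single RHS value — holds.
2 of the 2 dependencies hold.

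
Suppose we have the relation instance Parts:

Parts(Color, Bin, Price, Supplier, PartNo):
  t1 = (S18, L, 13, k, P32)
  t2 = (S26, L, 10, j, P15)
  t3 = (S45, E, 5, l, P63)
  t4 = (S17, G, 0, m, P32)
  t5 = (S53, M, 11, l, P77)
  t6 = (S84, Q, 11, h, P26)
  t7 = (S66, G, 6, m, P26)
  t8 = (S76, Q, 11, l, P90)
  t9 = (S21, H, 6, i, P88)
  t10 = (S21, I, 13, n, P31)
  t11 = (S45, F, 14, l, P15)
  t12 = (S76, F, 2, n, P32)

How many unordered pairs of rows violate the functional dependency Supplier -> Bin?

Supplier=l: violating pairs (3,5), (3,8), (3,11), (5,8), (5,11), (8,11) — 6 pairs.
Supplier=m: all 2 rows agree on Bin — 0 pairs.
Supplier=n: violating pairs (10,12) — 1 pair.

7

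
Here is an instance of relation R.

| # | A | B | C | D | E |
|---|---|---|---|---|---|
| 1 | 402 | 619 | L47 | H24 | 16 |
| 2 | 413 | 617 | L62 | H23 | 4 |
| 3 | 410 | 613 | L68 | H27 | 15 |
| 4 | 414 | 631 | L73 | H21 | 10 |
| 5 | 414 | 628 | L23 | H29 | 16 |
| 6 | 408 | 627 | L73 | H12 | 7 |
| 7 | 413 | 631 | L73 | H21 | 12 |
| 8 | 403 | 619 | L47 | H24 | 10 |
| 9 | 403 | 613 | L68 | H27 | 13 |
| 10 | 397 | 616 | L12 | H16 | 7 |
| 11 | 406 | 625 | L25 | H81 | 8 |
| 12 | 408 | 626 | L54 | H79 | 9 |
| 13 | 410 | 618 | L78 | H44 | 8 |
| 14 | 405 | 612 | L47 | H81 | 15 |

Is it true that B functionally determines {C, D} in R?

B=619: rows 1, 8 → {C,D} = (L47, H24), (L47, H24) ✓
B=617: row 2 → {C,D} = (L62, H23) ✓
B=613: rows 3, 9 → {C,D} = (L68, H27), (L68, H27) ✓
B=631: rows 4, 7 → {C,D} = (L73, H21), (L73, H21) ✓
B=628: row 5 → {C,D} = (L23, H29) ✓
B=627: row 6 → {C,D} = (L73, H12) ✓
B=616: row 10 → {C,D} = (L12, H16) ✓
B=625: row 11 → {C,D} = (L25, H81) ✓
B=626: row 12 → {C,D} = (L54, H79) ✓
B=618: row 13 → {C,D} = (L78, H44) ✓
B=612: row 14 → {C,D} = (L47, H81) ✓
Every B value is associated with a single {C, D} value, so B → {C, D} holds.

Yes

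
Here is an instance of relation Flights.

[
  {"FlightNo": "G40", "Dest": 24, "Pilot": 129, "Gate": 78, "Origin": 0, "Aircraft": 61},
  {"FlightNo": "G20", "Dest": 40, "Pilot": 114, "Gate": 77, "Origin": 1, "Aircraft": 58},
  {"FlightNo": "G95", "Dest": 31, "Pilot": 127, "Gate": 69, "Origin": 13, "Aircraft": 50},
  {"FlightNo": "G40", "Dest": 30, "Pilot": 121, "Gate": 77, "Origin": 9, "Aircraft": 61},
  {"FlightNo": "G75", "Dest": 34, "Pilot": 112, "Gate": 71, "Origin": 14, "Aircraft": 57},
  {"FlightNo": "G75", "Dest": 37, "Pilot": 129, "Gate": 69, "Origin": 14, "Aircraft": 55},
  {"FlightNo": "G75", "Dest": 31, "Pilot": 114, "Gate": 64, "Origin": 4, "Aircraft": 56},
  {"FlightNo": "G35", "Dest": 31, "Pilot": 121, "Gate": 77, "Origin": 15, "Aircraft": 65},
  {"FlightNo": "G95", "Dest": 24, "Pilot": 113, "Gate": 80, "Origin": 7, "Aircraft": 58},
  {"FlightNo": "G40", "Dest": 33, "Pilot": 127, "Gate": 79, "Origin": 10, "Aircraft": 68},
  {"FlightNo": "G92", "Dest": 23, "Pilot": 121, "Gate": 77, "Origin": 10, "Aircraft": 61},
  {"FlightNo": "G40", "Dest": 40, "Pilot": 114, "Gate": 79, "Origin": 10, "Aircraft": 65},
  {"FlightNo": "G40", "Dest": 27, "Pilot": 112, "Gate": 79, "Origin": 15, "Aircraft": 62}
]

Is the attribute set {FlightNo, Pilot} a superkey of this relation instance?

Yes

All 13 rows have distinct {FlightNo, Pilot} values, so {FlightNo, Pilot} → (all attributes) holds and {FlightNo, Pilot} is a superkey.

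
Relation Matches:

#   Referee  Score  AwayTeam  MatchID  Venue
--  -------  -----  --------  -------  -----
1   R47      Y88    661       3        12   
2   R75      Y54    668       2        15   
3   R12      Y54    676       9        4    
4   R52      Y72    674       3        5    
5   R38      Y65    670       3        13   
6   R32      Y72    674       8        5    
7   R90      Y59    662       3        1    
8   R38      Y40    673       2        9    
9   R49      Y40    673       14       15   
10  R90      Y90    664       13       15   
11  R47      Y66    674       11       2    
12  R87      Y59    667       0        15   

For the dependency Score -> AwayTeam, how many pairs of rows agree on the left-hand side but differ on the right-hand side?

Score=Y54: violating pairs (2,3) — 1 pair.
Score=Y72: all 2 rows agree on AwayTeam — 0 pairs.
Score=Y59: violating pairs (7,12) — 1 pair.
Score=Y40: all 2 rows agree on AwayTeam — 0 pairs.

2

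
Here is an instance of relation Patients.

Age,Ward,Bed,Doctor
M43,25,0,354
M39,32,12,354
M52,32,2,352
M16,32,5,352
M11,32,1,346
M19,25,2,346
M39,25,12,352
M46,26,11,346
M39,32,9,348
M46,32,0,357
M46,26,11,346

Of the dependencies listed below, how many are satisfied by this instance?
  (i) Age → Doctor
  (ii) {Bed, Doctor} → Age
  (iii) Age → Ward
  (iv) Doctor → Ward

(i) Age → Doctor: Age=M39: 3 rows → Doctor takes values {354, 352, 348} — violation; Age=M46: 3 rows → Doctor takes values {346, 357} — violation — fails.
(ii) {Bed, Doctor} → Age: every LHS value maps to a single RHS value — holds.
(iii) Age → Ward: Age=M39: 3 rows → Ward takes values {32, 25} — violation; Age=M46: 3 rows → Ward takes values {26, 32} — violation — fails.
(iv) Doctor → Ward: Doctor=354: 2 rows → Ward takes values {25, 32} — violation; Doctor=352: 3 rows → Ward takes values {32, 25} — violation; Doctor=346: 4 rows → Ward takes values {32, 25, 26} — violation — fails.
1 of the 4 dependencies holds.

1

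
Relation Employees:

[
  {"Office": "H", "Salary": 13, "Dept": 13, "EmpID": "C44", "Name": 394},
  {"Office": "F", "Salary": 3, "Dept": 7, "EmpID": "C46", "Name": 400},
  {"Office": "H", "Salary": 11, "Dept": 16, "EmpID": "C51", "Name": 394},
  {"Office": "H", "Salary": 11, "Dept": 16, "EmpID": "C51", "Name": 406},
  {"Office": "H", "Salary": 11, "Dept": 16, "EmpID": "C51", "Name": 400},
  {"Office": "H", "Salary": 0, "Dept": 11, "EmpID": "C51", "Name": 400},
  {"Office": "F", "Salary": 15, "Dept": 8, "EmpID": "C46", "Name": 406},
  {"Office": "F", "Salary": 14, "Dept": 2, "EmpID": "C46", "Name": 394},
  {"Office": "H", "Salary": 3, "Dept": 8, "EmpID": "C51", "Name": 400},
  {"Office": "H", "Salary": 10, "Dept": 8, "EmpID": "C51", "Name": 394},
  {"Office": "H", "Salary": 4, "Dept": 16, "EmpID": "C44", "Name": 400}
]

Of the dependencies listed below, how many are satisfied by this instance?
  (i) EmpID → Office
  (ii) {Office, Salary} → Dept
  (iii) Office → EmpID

(i) EmpID → Office: every LHS value maps to a single RHS value — holds.
(ii) {Office, Salary} → Dept: every LHS value maps to a single RHS value — holds.
(iii) Office → EmpID: Office=H: 8 rows → EmpID takes values {C44, C51} — violation — fails.
2 of the 3 dependencies hold.

2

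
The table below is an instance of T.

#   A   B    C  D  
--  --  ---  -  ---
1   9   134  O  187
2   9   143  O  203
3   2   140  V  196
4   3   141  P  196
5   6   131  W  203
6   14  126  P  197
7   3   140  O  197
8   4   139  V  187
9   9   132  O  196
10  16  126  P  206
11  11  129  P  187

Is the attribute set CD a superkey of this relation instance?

Yes

All 11 rows have distinct CD values, so CD → (all attributes) holds and CD is a superkey.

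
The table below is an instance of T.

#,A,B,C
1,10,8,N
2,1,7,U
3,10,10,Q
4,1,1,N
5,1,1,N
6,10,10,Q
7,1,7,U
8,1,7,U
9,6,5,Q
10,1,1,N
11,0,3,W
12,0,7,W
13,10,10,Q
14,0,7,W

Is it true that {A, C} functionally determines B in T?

(A=10, C=N): row 1 → B = 8 ✓
(A=1, C=U): rows 2, 7, 8 → B = 7, 7, 7 ✓
(A=10, C=Q): rows 3, 6, 13 → B = 10, 10, 10 ✓
(A=1, C=N): rows 4, 5, 10 → B = 1, 1, 1 ✓
(A=6, C=Q): row 9 → B = 5 ✓
(A=0, C=W): rows 11, 12, 14 → B takes values {3, 7} — violation
Two rows agree on {A, C} but differ on B, so {A, C} -> B does not hold.

No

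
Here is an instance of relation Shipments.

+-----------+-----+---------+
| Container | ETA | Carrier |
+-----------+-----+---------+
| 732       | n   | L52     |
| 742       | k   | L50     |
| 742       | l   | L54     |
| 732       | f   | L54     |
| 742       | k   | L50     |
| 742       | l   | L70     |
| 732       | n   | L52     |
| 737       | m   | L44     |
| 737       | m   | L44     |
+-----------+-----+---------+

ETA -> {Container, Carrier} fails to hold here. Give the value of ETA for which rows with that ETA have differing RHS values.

l

ETA=n: 2 rows → {Container,Carrier} = (732, L52), (732, L52) ✓
ETA=k: 2 rows → {Container,Carrier} = (742, L50), (742, L50) ✓
ETA=l: 2 rows → {Container,Carrier} takes values {(742, L54), (742, L70)} — violation
ETA=f: 1 row → {Container,Carrier} = (732, L54) ✓
ETA=m: 2 rows → {Container,Carrier} = (737, L44), (737, L44) ✓
The only ETA value with inconsistent RHS is ETA=l.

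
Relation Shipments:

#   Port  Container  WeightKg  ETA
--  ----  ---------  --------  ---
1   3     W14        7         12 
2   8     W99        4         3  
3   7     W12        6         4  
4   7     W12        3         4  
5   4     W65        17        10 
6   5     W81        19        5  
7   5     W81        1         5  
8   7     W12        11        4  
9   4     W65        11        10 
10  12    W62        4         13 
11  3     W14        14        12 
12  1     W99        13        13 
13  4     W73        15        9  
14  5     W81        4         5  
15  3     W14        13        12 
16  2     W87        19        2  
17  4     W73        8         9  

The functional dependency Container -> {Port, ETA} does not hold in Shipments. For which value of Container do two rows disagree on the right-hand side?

Container=W14: rows 1, 11, 15 → {Port,ETA} = (3, 12), (3, 12), (3, 12) ✓
Container=W99: rows 2, 12 → {Port,ETA} takes values {(8, 3), (1, 13)} — violation
Container=W12: rows 3, 4, 8 → {Port,ETA} = (7, 4), (7, 4), (7, 4) ✓
Container=W65: rows 5, 9 → {Port,ETA} = (4, 10), (4, 10) ✓
Container=W81: rows 6, 7, 14 → {Port,ETA} = (5, 5), (5, 5), (5, 5) ✓
Container=W62: row 10 → {Port,ETA} = (12, 13) ✓
Container=W73: rows 13, 17 → {Port,ETA} = (4, 9), (4, 9) ✓
Container=W87: row 16 → {Port,ETA} = (2, 2) ✓
The only Container value with inconsistent RHS is Container=W99.

W99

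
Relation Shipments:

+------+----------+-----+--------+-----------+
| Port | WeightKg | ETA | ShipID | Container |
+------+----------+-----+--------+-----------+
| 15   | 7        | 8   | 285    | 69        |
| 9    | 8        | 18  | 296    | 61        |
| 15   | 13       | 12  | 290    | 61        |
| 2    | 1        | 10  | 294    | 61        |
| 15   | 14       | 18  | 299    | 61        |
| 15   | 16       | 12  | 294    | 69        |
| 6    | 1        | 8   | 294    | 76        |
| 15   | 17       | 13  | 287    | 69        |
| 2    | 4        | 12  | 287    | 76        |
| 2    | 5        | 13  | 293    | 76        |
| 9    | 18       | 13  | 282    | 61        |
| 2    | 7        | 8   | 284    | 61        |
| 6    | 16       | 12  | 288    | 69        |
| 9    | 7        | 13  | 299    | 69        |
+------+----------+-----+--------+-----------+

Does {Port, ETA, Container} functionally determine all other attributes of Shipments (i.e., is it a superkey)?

Yes

All 14 rows have distinct {Port, ETA, Container} values, so {Port, ETA, Container} → (all attributes) holds and {Port, ETA, Container} is a superkey.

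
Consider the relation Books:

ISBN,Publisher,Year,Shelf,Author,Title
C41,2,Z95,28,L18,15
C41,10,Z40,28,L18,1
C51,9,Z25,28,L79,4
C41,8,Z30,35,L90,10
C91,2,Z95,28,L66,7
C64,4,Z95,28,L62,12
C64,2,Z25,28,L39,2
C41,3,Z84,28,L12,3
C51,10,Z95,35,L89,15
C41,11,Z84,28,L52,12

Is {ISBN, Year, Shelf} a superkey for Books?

No

Two distinct rows share (ISBN=C41, Year=Z84, Shelf=28), so {ISBN, Year, Shelf} does not determine every attribute — not a superkey.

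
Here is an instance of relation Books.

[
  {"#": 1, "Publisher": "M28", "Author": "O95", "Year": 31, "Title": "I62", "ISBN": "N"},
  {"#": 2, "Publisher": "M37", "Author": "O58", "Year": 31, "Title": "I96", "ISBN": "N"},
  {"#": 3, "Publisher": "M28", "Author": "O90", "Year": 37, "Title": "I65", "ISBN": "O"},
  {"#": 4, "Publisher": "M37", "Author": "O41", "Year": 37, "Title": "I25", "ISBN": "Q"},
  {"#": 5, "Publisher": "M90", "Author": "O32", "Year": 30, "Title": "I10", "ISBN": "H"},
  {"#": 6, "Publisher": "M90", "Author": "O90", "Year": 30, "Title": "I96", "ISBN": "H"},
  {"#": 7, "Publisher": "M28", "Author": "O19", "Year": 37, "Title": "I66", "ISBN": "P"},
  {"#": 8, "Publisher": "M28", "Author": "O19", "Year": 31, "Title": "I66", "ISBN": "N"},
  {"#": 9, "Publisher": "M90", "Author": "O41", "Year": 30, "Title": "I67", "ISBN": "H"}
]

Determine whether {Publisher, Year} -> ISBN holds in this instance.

(Publisher=M28, Year=31): rows 1, 8 → ISBN = N, N ✓
(Publisher=M37, Year=31): row 2 → ISBN = N ✓
(Publisher=M28, Year=37): rows 3, 7 → ISBN takes values {O, P} — violation
(Publisher=M37, Year=37): row 4 → ISBN = Q ✓
(Publisher=M90, Year=30): rows 5, 6, 9 → ISBN = H, H, H ✓
Two rows agree on {Publisher, Year} but differ on ISBN, so {Publisher, Year} -> ISBN does not hold.

No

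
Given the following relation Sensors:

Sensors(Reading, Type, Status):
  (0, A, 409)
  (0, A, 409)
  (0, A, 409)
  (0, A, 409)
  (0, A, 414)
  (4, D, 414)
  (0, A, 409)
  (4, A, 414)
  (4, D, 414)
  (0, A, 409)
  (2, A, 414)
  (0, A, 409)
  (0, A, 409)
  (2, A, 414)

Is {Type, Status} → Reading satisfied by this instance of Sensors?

No

(Type=A, Status=409): 8 rows → Reading = 0, 0, 0, 0, 0, 0, 0, 0 ✓
(Type=A, Status=414): 4 rows → Reading takes values {0, 4, 2} — violation
(Type=D, Status=414): 2 rows → Reading = 4, 4 ✓
Two rows agree on {Type, Status} but differ on Reading, so {Type, Status} → Reading does not hold.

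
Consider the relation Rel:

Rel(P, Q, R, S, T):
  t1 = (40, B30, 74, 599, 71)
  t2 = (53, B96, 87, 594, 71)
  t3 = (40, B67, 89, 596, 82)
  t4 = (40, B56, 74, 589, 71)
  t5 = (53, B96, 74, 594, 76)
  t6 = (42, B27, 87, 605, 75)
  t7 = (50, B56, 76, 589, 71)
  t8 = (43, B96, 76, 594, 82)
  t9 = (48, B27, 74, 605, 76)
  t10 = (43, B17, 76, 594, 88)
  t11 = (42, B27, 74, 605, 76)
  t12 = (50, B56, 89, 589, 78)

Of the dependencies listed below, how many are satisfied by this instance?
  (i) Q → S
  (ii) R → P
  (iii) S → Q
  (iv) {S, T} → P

1

(i) Q → S: every LHS value maps to a single RHS value — holds.
(ii) R → P: R=74: rows 1, 4, 5, 9, 11 → P takes values {40, 53, 48, 42} — violation; R=87: rows 2, 6 → P takes values {53, 42} — violation; R=89: rows 3, 12 → P takes values {40, 50} — violation; R=76: rows 7, 8, 10 → P takes values {50, 43} — violation — fails.
(iii) S → Q: S=594: rows 2, 5, 8, 10 → Q takes values {B96, B17} — violation — fails.
(iv) {S, T} → P: (S=589, T=71): rows 4, 7 → P takes values {40, 50} — violation; (S=605, T=76): rows 9, 11 → P takes values {48, 42} — violation — fails.
1 of the 4 dependencies holds.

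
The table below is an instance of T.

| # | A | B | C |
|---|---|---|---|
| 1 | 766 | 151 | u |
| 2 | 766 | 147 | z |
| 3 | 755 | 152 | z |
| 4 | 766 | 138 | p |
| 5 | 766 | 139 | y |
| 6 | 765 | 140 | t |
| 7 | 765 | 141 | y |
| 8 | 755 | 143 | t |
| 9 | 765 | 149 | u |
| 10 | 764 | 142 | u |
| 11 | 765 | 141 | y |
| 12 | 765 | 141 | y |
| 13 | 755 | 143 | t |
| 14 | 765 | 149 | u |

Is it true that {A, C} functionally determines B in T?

Yes

(A=766, C=u): row 1 → B = 151 ✓
(A=766, C=z): row 2 → B = 147 ✓
(A=755, C=z): row 3 → B = 152 ✓
(A=766, C=p): row 4 → B = 138 ✓
(A=766, C=y): row 5 → B = 139 ✓
(A=765, C=t): row 6 → B = 140 ✓
(A=765, C=y): rows 7, 11, 12 → B = 141, 141, 141 ✓
(A=755, C=t): rows 8, 13 → B = 143, 143 ✓
(A=765, C=u): rows 9, 14 → B = 149, 149 ✓
(A=764, C=u): row 10 → B = 142 ✓
Every {A, C} value is associated with a single B value, so {A, C} → B holds.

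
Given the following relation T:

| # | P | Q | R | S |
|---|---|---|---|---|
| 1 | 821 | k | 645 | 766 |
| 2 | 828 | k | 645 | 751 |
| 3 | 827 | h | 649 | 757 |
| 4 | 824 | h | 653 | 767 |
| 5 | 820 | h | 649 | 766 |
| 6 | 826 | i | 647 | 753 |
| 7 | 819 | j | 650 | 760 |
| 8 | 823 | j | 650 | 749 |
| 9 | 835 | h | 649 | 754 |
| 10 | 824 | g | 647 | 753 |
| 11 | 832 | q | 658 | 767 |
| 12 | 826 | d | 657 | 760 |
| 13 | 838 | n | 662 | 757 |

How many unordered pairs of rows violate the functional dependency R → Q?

R=645: all 2 rows agree on Q — 0 pairs.
R=649: all 3 rows agree on Q — 0 pairs.
R=647: violating pairs (6,10) — 1 pair.
R=650: all 2 rows agree on Q — 0 pairs.

1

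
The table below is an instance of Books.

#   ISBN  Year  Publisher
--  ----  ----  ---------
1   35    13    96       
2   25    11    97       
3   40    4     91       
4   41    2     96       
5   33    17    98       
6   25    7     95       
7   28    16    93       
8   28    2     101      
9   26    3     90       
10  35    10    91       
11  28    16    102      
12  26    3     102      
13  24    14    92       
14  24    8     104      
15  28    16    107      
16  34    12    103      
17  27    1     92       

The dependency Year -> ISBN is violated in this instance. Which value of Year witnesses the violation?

2

Year=13: row 1 → ISBN = 35 ✓
Year=11: row 2 → ISBN = 25 ✓
Year=4: row 3 → ISBN = 40 ✓
Year=2: rows 4, 8 → ISBN takes values {41, 28} — violation
Year=17: row 5 → ISBN = 33 ✓
Year=7: row 6 → ISBN = 25 ✓
Year=16: rows 7, 11, 15 → ISBN = 28, 28, 28 ✓
Year=3: rows 9, 12 → ISBN = 26, 26 ✓
Year=10: row 10 → ISBN = 35 ✓
Year=14: row 13 → ISBN = 24 ✓
Year=8: row 14 → ISBN = 24 ✓
Year=12: row 16 → ISBN = 34 ✓
Year=1: row 17 → ISBN = 27 ✓
The only Year value with inconsistent ISBN is Year=2.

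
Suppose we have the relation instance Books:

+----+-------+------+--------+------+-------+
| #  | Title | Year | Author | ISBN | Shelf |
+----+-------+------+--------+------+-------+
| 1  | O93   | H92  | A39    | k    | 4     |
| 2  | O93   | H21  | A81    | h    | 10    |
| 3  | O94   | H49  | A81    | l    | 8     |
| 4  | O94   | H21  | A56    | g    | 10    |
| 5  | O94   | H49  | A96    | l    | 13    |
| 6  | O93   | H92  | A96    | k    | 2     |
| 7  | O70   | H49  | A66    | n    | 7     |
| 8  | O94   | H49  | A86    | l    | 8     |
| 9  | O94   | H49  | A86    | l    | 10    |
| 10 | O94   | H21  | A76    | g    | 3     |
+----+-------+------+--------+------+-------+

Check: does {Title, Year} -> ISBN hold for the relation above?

(Title=O93, Year=H92): rows 1, 6 → ISBN = k, k ✓
(Title=O93, Year=H21): row 2 → ISBN = h ✓
(Title=O94, Year=H49): rows 3, 5, 8, 9 → ISBN = l, l, l, l ✓
(Title=O94, Year=H21): rows 4, 10 → ISBN = g, g ✓
(Title=O70, Year=H49): row 7 → ISBN = n ✓
Every {Title, Year} value is associated with a single ISBN value, so {Title, Year} -> ISBN holds.

Yes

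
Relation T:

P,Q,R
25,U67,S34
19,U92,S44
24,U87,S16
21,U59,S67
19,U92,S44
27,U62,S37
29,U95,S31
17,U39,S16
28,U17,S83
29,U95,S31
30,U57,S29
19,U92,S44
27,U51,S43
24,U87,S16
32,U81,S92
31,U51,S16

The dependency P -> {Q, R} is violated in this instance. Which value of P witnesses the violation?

P=25: 1 row → {Q,R} = (U67, S34) ✓
P=19: 3 rows → {Q,R} = (U92, S44), (U92, S44), (U92, S44) ✓
P=24: 2 rows → {Q,R} = (U87, S16), (U87, S16) ✓
P=21: 1 row → {Q,R} = (U59, S67) ✓
P=27: 2 rows → {Q,R} takes values {(U62, S37), (U51, S43)} — violation
P=29: 2 rows → {Q,R} = (U95, S31), (U95, S31) ✓
P=17: 1 row → {Q,R} = (U39, S16) ✓
P=28: 1 row → {Q,R} = (U17, S83) ✓
P=30: 1 row → {Q,R} = (U57, S29) ✓
P=32: 1 row → {Q,R} = (U81, S92) ✓
P=31: 1 row → {Q,R} = (U51, S16) ✓
The only P value with inconsistent RHS is P=27.

27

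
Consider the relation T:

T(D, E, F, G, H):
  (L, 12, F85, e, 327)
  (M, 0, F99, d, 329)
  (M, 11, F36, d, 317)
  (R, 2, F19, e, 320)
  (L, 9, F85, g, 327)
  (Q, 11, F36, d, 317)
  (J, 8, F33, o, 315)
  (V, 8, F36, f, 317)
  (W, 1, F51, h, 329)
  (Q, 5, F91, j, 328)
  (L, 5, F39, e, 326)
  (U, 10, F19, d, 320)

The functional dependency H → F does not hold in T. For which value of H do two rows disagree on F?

329

H=327: 2 rows → F = F85, F85 ✓
H=329: 2 rows → F takes values {F99, F51} — violation
H=317: 3 rows → F = F36, F36, F36 ✓
H=320: 2 rows → F = F19, F19 ✓
H=315: 1 row → F = F33 ✓
H=328: 1 row → F = F91 ✓
H=326: 1 row → F = F39 ✓
The only H value with inconsistent F is H=329.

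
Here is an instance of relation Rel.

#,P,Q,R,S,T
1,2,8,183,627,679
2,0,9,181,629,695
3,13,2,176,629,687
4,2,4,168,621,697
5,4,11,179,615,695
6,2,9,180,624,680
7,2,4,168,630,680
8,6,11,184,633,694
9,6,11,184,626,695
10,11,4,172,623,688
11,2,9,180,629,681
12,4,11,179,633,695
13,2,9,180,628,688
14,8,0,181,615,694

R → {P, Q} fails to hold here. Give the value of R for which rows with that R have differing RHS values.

181

R=183: row 1 → {P,Q} = (2, 8) ✓
R=181: rows 2, 14 → {P,Q} takes values {(0, 9), (8, 0)} — violation
R=176: row 3 → {P,Q} = (13, 2) ✓
R=168: rows 4, 7 → {P,Q} = (2, 4), (2, 4) ✓
R=179: rows 5, 12 → {P,Q} = (4, 11), (4, 11) ✓
R=180: rows 6, 11, 13 → {P,Q} = (2, 9), (2, 9), (2, 9) ✓
R=184: rows 8, 9 → {P,Q} = (6, 11), (6, 11) ✓
R=172: row 10 → {P,Q} = (11, 4) ✓
The only R value with inconsistent RHS is R=181.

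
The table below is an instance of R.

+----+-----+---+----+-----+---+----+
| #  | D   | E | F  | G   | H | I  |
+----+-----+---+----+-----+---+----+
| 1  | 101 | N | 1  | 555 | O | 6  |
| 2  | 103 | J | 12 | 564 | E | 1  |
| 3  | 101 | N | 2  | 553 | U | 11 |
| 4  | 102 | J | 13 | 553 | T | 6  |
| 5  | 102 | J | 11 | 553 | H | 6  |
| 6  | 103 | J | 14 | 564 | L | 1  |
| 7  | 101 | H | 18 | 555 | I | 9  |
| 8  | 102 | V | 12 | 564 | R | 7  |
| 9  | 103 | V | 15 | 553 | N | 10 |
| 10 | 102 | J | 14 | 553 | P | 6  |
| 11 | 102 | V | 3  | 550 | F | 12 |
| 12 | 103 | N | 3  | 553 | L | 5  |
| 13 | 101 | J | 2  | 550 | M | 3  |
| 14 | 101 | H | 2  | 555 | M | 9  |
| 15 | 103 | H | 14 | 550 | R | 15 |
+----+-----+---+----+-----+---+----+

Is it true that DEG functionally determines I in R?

(D=101, E=N, G=555): row 1 → I = 6 ✓
(D=103, E=J, G=564): rows 2, 6 → I = 1, 1 ✓
(D=101, E=N, G=553): row 3 → I = 11 ✓
(D=102, E=J, G=553): rows 4, 5, 10 → I = 6, 6, 6 ✓
(D=101, E=H, G=555): rows 7, 14 → I = 9, 9 ✓
(D=102, E=V, G=564): row 8 → I = 7 ✓
(D=103, E=V, G=553): row 9 → I = 10 ✓
(D=102, E=V, G=550): row 11 → I = 12 ✓
(D=103, E=N, G=553): row 12 → I = 5 ✓
(D=101, E=J, G=550): row 13 → I = 3 ✓
(D=103, E=H, G=550): row 15 → I = 15 ✓
Every DEG value is associated with a single I value, so DEG -> I holds.

Yes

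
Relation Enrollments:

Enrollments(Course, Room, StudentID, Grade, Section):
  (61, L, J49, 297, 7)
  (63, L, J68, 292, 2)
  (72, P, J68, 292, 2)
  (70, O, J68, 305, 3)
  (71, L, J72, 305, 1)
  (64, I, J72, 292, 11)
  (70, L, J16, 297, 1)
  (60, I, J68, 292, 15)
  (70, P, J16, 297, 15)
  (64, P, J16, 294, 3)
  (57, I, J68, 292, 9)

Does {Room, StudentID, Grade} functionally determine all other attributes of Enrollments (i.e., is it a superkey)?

No

Two distinct rows share (Room=I, StudentID=J68, Grade=292), so {Room, StudentID, Grade} does not determine every attribute — not a superkey.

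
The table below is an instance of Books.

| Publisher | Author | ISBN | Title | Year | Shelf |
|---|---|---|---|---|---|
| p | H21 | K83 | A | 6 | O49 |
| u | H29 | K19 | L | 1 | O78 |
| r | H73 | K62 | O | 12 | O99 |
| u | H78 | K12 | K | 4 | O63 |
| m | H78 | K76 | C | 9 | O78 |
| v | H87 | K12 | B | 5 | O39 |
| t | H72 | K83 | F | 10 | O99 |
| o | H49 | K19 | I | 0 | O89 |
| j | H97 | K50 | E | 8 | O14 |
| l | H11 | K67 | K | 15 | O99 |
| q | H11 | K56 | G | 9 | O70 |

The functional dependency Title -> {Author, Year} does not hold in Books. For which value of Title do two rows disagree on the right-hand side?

Title=A: 1 row → {Author,Year} = (H21, 6) ✓
Title=L: 1 row → {Author,Year} = (H29, 1) ✓
Title=O: 1 row → {Author,Year} = (H73, 12) ✓
Title=K: 2 rows → {Author,Year} takes values {(H78, 4), (H11, 15)} — violation
Title=C: 1 row → {Author,Year} = (H78, 9) ✓
Title=B: 1 row → {Author,Year} = (H87, 5) ✓
Title=F: 1 row → {Author,Year} = (H72, 10) ✓
Title=I: 1 row → {Author,Year} = (H49, 0) ✓
Title=E: 1 row → {Author,Year} = (H97, 8) ✓
Title=G: 1 row → {Author,Year} = (H11, 9) ✓
The only Title value with inconsistent RHS is Title=K.

K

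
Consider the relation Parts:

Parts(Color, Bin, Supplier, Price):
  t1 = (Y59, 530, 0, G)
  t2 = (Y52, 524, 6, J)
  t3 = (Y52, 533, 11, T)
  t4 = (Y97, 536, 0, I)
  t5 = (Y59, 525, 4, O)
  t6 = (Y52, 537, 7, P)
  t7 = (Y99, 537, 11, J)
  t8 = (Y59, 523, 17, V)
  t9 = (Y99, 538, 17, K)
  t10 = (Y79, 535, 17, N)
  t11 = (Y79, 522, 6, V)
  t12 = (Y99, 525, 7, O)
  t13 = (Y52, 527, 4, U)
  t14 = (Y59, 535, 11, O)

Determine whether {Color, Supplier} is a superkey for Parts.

All 14 rows have distinct {Color, Supplier} values, so {Color, Supplier} → (all attributes) holds and {Color, Supplier} is a superkey.

Yes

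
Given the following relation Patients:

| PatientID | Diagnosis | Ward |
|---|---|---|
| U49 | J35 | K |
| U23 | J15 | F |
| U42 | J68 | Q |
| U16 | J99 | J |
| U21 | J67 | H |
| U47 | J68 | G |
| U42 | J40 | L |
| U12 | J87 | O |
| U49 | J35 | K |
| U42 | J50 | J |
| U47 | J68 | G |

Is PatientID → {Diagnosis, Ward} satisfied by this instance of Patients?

No

PatientID=U49: 2 rows → {Diagnosis,Ward} = (J35, K), (J35, K) ✓
PatientID=U23: 1 row → {Diagnosis,Ward} = (J15, F) ✓
PatientID=U42: 3 rows → {Diagnosis,Ward} takes values {(J68, Q), (J40, L), (J50, J)} — violation
PatientID=U16: 1 row → {Diagnosis,Ward} = (J99, J) ✓
PatientID=U21: 1 row → {Diagnosis,Ward} = (J67, H) ✓
PatientID=U47: 2 rows → {Diagnosis,Ward} = (J68, G), (J68, G) ✓
PatientID=U12: 1 row → {Diagnosis,Ward} = (J87, O) ✓
Two rows agree on PatientID but differ on {Diagnosis, Ward}, so PatientID → {Diagnosis, Ward} does not hold.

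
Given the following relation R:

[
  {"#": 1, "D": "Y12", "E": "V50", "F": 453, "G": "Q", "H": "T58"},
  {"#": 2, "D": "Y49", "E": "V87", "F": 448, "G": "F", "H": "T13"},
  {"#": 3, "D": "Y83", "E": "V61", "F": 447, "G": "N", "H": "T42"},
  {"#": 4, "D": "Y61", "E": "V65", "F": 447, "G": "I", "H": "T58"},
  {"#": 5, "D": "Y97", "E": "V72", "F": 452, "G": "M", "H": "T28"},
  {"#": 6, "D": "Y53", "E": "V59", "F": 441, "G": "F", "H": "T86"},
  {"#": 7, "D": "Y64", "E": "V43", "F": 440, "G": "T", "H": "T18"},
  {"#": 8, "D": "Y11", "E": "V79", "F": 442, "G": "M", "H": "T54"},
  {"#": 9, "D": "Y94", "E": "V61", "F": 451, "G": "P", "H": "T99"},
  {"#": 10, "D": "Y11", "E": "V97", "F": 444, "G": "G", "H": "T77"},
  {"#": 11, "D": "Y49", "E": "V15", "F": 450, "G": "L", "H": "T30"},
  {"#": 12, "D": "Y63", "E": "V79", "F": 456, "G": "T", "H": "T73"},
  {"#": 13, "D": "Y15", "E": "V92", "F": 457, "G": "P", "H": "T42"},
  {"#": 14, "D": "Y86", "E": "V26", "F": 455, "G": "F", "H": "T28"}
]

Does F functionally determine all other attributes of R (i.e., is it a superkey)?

No

Rows 3 and 4 have the same F value F=447 but are distinct tuples, so F does not determine every attribute — not a superkey.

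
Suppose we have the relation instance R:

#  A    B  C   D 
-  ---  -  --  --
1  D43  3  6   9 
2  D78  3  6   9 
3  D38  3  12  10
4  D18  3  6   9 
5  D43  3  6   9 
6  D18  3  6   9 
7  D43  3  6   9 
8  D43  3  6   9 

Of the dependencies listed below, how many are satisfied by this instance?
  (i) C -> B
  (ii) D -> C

(i) C -> B: every LHS value maps to a single RHS value — holds.
(ii) D -> C: every LHS value maps to a single RHS value — holds.
2 of the 2 dependencies hold.

2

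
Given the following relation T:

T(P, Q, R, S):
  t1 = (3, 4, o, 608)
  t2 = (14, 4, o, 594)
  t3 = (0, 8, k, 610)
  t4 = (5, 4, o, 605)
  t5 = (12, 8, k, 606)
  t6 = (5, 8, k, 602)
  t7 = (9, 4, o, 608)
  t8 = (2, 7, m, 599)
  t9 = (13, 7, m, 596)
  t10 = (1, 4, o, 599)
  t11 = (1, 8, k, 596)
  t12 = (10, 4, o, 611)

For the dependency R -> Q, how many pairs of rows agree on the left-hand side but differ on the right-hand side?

R=o: all 6 rows agree on Q — 0 pairs.
R=k: all 4 rows agree on Q — 0 pairs.
R=m: all 2 rows agree on Q — 0 pairs.

0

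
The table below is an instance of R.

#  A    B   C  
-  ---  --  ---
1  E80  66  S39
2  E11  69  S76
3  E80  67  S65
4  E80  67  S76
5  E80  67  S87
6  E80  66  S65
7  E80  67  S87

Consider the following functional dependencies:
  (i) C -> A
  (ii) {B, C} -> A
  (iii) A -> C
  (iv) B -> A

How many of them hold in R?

2

(i) C -> A: C=S76: rows 2, 4 → A takes values {E11, E80} — violation — fails.
(ii) {B, C} -> A: every LHS value maps to a single RHS value — holds.
(iii) A -> C: A=E80: rows 1, 3, 4, 5, 6, 7 → C takes values {S39, S65, S76, S87} — violation — fails.
(iv) B -> A: every LHS value maps to a single RHS value — holds.
2 of the 4 dependencies hold.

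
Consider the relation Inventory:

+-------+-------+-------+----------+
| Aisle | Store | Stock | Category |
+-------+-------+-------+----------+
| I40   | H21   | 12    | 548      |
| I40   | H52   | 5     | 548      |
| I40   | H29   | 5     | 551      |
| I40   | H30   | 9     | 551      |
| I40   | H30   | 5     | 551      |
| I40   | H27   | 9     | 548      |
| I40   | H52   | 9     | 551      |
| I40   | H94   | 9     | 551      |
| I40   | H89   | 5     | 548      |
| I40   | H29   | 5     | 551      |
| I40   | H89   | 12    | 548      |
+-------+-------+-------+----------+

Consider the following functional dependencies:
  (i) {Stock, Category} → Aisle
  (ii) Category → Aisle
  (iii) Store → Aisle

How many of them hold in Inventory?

(i) {Stock, Category} → Aisle: every LHS value maps to a single RHS value — holds.
(ii) Category → Aisle: every LHS value maps to a single RHS value — holds.
(iii) Store → Aisle: every LHS value maps to a single RHS value — holds.
3 of the 3 dependencies hold.

3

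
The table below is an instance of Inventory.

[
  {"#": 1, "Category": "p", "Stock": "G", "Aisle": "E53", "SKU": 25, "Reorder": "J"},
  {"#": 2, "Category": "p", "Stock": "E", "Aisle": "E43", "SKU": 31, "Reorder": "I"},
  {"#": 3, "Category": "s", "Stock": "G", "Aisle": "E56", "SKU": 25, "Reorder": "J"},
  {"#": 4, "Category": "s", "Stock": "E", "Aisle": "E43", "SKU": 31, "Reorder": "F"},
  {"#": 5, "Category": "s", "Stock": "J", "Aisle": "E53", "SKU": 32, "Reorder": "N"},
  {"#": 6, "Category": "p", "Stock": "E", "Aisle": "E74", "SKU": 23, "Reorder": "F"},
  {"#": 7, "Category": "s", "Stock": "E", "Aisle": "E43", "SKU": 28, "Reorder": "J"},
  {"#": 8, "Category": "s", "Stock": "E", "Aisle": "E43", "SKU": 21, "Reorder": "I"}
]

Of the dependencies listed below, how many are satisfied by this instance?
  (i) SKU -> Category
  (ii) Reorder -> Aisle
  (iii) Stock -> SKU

0

(i) SKU -> Category: SKU=25: rows 1, 3 → Category takes values {p, s} — violation; SKU=31: rows 2, 4 → Category takes values {p, s} — violation — fails.
(ii) Reorder -> Aisle: Reorder=J: rows 1, 3, 7 → Aisle takes values {E53, E56, E43} — violation; Reorder=F: rows 4, 6 → Aisle takes values {E43, E74} — violation — fails.
(iii) Stock -> SKU: Stock=E: rows 2, 4, 6, 7, 8 → SKU takes values {31, 23, 28, 21} — violation — fails.
None of the 3 dependencies hold.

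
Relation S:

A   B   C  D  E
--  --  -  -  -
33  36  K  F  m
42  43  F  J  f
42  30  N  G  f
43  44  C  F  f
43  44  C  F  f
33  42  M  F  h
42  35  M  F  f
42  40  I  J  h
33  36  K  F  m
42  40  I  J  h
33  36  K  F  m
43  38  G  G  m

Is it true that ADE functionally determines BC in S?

(A=33, D=F, E=m): 3 rows → {B,C} = (36, K), (36, K), (36, K) ✓
(A=42, D=J, E=f): 1 row → {B,C} = (43, F) ✓
(A=42, D=G, E=f): 1 row → {B,C} = (30, N) ✓
(A=43, D=F, E=f): 2 rows → {B,C} = (44, C), (44, C) ✓
(A=33, D=F, E=h): 1 row → {B,C} = (42, M) ✓
(A=42, D=F, E=f): 1 row → {B,C} = (35, M) ✓
(A=42, D=J, E=h): 2 rows → {B,C} = (40, I), (40, I) ✓
(A=43, D=G, E=m): 1 row → {B,C} = (38, G) ✓
Every ADE value is associated with a single BC value, so ADE → BC holds.

Yes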